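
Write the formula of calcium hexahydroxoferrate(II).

Ligands: 6 hydroxo (OH, -1). Ligand charge sum = -6.
Charge balance with calcium (+2) requires 1 complex ion per 2 calcium.

Ca2[Fe(OH)6]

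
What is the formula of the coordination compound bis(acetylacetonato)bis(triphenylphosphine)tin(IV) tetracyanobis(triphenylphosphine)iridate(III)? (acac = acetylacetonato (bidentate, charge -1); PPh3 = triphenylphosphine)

[Sn(acac)2(PPh3)2][Ir(CN)4(PPh3)2]2

Cation [Sn…]: ligand charges -2, Sn(IV) ⇒ ion charge 2+.
Anion [Ir…]: ligand charges -4, Ir(III) ⇒ ion charge 1−.
One 2+ cation requires 2 of the 1− anion.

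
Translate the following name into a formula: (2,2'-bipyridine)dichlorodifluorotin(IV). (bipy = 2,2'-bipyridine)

Ligands: 2 fluoro (F, -1), 1 2,2'-bipyridine (bipy, neutral), 2 chloro (Cl, -1). Ligand charge sum = -4.
With Sn in oxidation state +4, the complex ion is [Sn...].

[Sn(bipy)Cl2F2]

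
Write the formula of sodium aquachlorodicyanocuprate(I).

Na2[CuCl(CN)2(H2O)]

Ligands: 2 cyano (CN, -1), 1 chloro (Cl, -1), 1 aqua (H2O, neutral). Ligand charge sum = -3.
Charge balance with sodium (+1) requires 1 complex ion per 2 sodium.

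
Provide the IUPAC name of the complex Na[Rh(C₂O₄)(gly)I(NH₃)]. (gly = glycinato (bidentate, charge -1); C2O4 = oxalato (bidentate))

The 1 sodium counter-ion carries a total charge of +1, so each complex ion is 1−.
Ligand charges: 1×iodo (-1 each), 1×ammine (neutral), 1×glycinato (-1 each), 1×oxalato (-2 each); total -4. So Rh + (-4) = 1−, giving Rh = +3.
Ligands are named alphabetically: ammine before glycinato before iodo before oxalato.
The complex ion is anionic, so rhodium takes the -ate form rhodate(III).

sodium ammine(glycinato)iodooxalatorhodate(III)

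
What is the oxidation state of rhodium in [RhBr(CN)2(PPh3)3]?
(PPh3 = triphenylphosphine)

+3

No counter-ion: the bracketed complex is neutral.
Ligand charges: 2×CN = -2; 3×PPh3 neutral; 1×Br = -1; sum -3.
Rh + (-3) = 0 ⇒ Rh is +3.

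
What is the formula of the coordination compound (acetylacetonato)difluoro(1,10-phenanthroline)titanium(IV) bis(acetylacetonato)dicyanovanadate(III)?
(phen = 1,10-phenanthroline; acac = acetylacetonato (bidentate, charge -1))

Cation [Ti…]: ligand charges -3, Ti(IV) ⇒ ion charge 1+.
Anion [V…]: ligand charges -4, V(III) ⇒ ion charge 1−.

[Ti(acac)F2(phen)][V(acac)2(CN)2]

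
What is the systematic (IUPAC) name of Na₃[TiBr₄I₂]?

sodium tetrabromodiiodotitanate(III)

The 3 sodium counter-ions carry a total charge of +3, so each complex ion is 3−.
Ligand charges: 4×bromo (-1 each), 2×iodo (-1 each); total -6. So Ti + (-6) = 3−, giving Ti = +3.
Ligands are named alphabetically: bromo before iodo.
The complex ion is anionic, so titanium takes the -ate form titanate(III).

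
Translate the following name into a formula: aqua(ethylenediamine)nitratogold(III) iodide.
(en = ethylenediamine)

Ligands: 1 aqua (H2O, neutral), 1 nitrato (NO3, -1), 1 ethylenediamine (en, neutral). Ligand charge sum = -1.
With Au in oxidation state +3, the complex ion is [Au...]^2+.
Charge balance with iodide (-1) requires 1 complex ion per 2 iodide.

[Au(en)(H2O)(NO3)]I2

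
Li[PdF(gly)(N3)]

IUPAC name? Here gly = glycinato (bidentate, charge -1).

The 1 lithium counter-ion carries a total charge of +1, so each complex ion is 1−.
Ligand charges: 1×fluoro (-1 each), 1×azido (-1 each), 1×glycinato (-1 each); total -3. So Pd + (-3) = 1−, giving Pd = +2.
Ligands are named alphabetically: azido before fluoro before glycinato.
The complex ion is anionic, so palladium takes the -ate form palladate(II).

lithium azidofluoro(glycinato)palladate(II)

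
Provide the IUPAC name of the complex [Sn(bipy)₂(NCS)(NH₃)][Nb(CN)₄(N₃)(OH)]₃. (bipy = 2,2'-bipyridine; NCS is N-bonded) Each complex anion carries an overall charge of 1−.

amminebis(2,2'-bipyridine)isothiocyanatotin(IV) azidotetracyanohydroxoniobate(V)

Both ions are complex: the cation is named first with the plain metal name, the anion second with the -ate form; each ion's ligands are alphabetised independently.
The complex anion is given as 1−; its ligand charges sum to -6, so Nb = +5.
With 3 anions per cation, the cation must be 3×1 = 3+.
Cation: ligand charges sum to -1; for the ion to be 3+, Sn = +4.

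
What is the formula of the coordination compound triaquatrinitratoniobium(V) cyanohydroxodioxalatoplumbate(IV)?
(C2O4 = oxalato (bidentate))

Cation [Nb…]: ligand charges -3, Nb(V) ⇒ ion charge 2+.
Anion [Pb…]: ligand charges -6, Pb(IV) ⇒ ion charge 2−.
One 2+ cation balances one 2− anion.

[Nb(H2O)3(NO3)3][Pb(C2O4)2(CN)(OH)]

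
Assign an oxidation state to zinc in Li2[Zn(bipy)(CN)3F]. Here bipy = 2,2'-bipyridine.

+2

2 lithium outside the brackets (+1 each) → the complex ion is 2−.
Ligand charges: 1×bipy neutral; 3×CN = -3; 1×F = -1; sum -4.
Zn + (-4) = 2− ⇒ Zn is +2.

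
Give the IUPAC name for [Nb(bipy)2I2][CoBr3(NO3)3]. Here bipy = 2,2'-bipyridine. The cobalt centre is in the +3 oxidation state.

bis(2,2'-bipyridine)diiodoniobium(V) tribromotrinitratocobaltate(III)

Co is given as +3; the anion's ligand charges sum to -6, so the complex anion is 3−.
A 1:1 salt means the cation carries the equal and opposite charge, 3+.
Cation: ligand charges sum to -2; for the ion to be 3+, Nb = +5.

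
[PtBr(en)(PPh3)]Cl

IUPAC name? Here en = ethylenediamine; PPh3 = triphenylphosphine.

The 1 chloride counter-ion carries a total charge of -1, so each complex ion is 1+.
Ligand charges: 1×bromo (-1 each), 1×ethylenediamine (neutral), 1×triphenylphosphine (neutral); total -1. So Pt + (-1) = 1+, giving Pt = +2.
Ligands are named alphabetically: bromo before ethylenediamine before triphenylphosphine.

bromo(ethylenediamine)(triphenylphosphine)platinum(II) chloride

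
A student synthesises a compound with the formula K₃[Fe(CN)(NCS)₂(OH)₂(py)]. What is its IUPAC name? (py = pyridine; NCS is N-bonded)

The 3 potassium counter-ions carry a total charge of +3, so each complex ion is 3−.
Ligand charges: 1×pyridine (neutral), 2×hydroxo (-1 each), 1×cyano (-1 each), 2×isothiocyanato (-1 each); total -5. So Fe + (-5) = 3−, giving Fe = +2.
Ligands are named alphabetically: cyano before hydroxo before isothiocyanato before pyridine.
The complex ion is anionic, so iron takes the -ate form ferrate(II).

potassium cyanodihydroxodiisothiocyanato(pyridine)ferrate(II)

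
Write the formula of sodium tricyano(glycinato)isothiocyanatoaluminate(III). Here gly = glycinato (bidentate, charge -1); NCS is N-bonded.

Na2[Al(CN)3(gly)(NCS)]

Ligands: 1 glycinato (gly, -1), 1 isothiocyanato (NCS, -1), 3 cyano (CN, -1). Ligand charge sum = -5.
With Al in oxidation state +3, the complex ion is [Al...]^2−.
Charge balance with sodium (+1) requires 1 complex ion per 2 sodium.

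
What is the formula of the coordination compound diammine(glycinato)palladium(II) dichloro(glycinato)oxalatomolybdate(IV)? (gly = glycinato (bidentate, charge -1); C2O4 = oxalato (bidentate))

[Pd(gly)(NH3)2][Mo(C2O4)Cl2(gly)]

Cation [Pd…]: ligand charges -1, Pd(II) ⇒ ion charge 1+.
Anion [Mo…]: ligand charges -5, Mo(IV) ⇒ ion charge 1−.
One 1+ cation balances one 1− anion.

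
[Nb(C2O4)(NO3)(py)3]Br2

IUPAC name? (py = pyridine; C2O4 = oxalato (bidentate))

The 2 bromide counter-ions carry a total charge of -2, so each complex ion is 2+.
Ligand charges: 3×pyridine (neutral), 1×nitrato (-1 each), 1×oxalato (-2 each); total -3. So Nb + (-3) = 2+, giving Nb = +5.
Ligands are named alphabetically: nitrato before oxalato before pyridine.

nitratooxalatotris(pyridine)niobium(V) bromide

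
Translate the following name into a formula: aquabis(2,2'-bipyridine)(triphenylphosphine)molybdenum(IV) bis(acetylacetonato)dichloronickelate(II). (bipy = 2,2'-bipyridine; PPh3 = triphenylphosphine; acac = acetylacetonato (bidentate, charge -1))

[Mo(bipy)2(H2O)(PPh3)][Ni(acac)2Cl2]2

Cation [Mo…]: ligand charges 0, Mo(IV) ⇒ ion charge 4+.
Anion [Ni…]: ligand charges -4, Ni(II) ⇒ ion charge 2−.
One 4+ cation requires 2 of the 2− anion.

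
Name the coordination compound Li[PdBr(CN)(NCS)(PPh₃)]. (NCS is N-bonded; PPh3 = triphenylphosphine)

lithium bromocyanoisothiocyanato(triphenylphosphine)palladate(II)

The 1 lithium counter-ion carries a total charge of +1, so each complex ion is 1−.
Ligand charges: 1×cyano (-1 each), 1×bromo (-1 each), 1×isothiocyanato (-1 each), 1×triphenylphosphine (neutral); total -3. So Pd + (-3) = 1−, giving Pd = +2.
Ligands are named alphabetically: bromo before cyano before isothiocyanato before triphenylphosphine.
The complex ion is anionic, so palladium takes the -ate form palladate(II).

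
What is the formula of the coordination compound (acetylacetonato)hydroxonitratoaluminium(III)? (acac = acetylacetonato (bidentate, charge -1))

Ligands: 1 nitrato (NO3, -1), 1 acetylacetonato (acac, -1), 1 hydroxo (OH, -1). Ligand charge sum = -3.
With Al in oxidation state +3, the complex ion is [Al...].

[Al(acac)(NO3)(OH)]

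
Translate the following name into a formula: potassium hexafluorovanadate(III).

K3[VF6]

Ligands: 6 fluoro (F, -1). Ligand charge sum = -6.
With V in oxidation state +3, the complex ion is [V...]^3−.
Charge balance with potassium (+1) requires 1 complex ion per 3 potassium.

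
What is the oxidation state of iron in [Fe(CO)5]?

0

No counter-ion: the bracketed complex is neutral.
Ligand charges: 5×CO neutral; sum 0.
Fe + (0) = 0 ⇒ Fe is 0.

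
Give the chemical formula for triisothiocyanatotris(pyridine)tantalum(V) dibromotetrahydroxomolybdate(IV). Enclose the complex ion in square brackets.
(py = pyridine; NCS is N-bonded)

Cation [Ta…]: ligand charges -3, Ta(V) ⇒ ion charge 2+.
Anion [Mo…]: ligand charges -6, Mo(IV) ⇒ ion charge 2−.
One 2+ cation balances one 2− anion.

[Ta(NCS)3(py)3][MoBr2(OH)4]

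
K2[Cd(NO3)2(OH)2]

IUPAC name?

The 2 potassium counter-ions carry a total charge of +2, so each complex ion is 2−.
Ligand charges: 2×hydroxo (-1 each), 2×nitrato (-1 each); total -4. So Cd + (-4) = 2−, giving Cd = +2.
Ligands are named alphabetically: hydroxo before nitrato.
The complex ion is anionic, so cadmium takes the -ate form cadmate(II).

potassium dihydroxodinitratocadmate(II)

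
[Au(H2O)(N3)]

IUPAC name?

aquaazidogold(I)

There is no counter-ion, so the complex is neutral overall.
Ligand charges: 1×aqua (neutral), 1×azido (-1 each); total -1. So Au + (-1) = 0, giving Au = +1.
Ligands are named alphabetically: aqua before azido.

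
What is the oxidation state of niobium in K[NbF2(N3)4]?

1 potassium outside the brackets (+1 each) → the complex ion is 1−.
Ligand charges: 2×F = -2; 4×N3 = -4; sum -6.
Nb + (-6) = 1− ⇒ Nb is +5.

+5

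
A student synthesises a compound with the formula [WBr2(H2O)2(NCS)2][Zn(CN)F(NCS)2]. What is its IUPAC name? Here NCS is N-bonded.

Both ions are complex: the cation is named first with the plain metal name, the anion second with the -ate form; each ion's ligands are alphabetised independently.
Zinc is always +2 in its complexes; the anion's ligand charges sum to -4, so the complex anion is 2−.
A 1:1 salt means the cation carries the equal and opposite charge, 2+.
Cation: ligand charges sum to -4; for the ion to be 2+, W = +6.

diaquadibromodiisothiocyanatotungsten(VI) cyanofluorodiisothiocyanatozincate(II)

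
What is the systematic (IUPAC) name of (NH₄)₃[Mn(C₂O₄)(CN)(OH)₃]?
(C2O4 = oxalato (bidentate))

The 3 ammonium counter-ions carry a total charge of +3, so each complex ion is 3−.
Ligand charges: 1×cyano (-1 each), 1×oxalato (-2 each), 3×hydroxo (-1 each); total -6. So Mn + (-6) = 3−, giving Mn = +3.
Ligands are named alphabetically: cyano before hydroxo before oxalato.
The complex ion is anionic, so manganese takes the -ate form manganate(III).

ammonium cyanotrihydroxooxalatomanganate(III)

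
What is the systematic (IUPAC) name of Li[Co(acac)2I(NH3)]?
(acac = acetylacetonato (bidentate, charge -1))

The 1 lithium counter-ion carries a total charge of +1, so each complex ion is 1−.
Ligand charges: 1×ammine (neutral), 2×acetylacetonato (-1 each), 1×iodo (-1 each); total -3. So Co + (-3) = 1−, giving Co = +2.
Ligands are named alphabetically: acetylacetonato before ammine before iodo.
The complex ion is anionic, so cobalt takes the -ate form cobaltate(II).

lithium bis(acetylacetonato)ammineiodocobaltate(II)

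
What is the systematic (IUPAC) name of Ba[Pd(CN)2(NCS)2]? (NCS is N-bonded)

The 1 barium counter-ion carries a total charge of +2, so each complex ion is 2−.
Ligand charges: 2×cyano (-1 each), 2×isothiocyanato (-1 each); total -4. So Pd + (-4) = 2−, giving Pd = +2.
Ligands are named alphabetically: cyano before isothiocyanato.
The complex ion is anionic, so palladium takes the -ate form palladate(II).

barium dicyanodiisothiocyanatopalladate(II)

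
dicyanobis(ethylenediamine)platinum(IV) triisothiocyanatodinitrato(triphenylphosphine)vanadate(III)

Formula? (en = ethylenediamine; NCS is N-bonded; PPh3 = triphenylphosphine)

Cation [Pt…]: ligand charges -2, Pt(IV) ⇒ ion charge 2+.
Anion [V…]: ligand charges -5, V(III) ⇒ ion charge 2−.
One 2+ cation balances one 2− anion.

[Pt(CN)2(en)2][V(NCS)3(NO3)2(PPh3)]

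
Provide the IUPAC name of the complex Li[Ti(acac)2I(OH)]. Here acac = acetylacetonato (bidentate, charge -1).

The 1 lithium counter-ion carries a total charge of +1, so each complex ion is 1−.
Ligand charges: 1×iodo (-1 each), 2×acetylacetonato (-1 each), 1×hydroxo (-1 each); total -4. So Ti + (-4) = 1−, giving Ti = +3.
Ligands are named alphabetically: acetylacetonato before hydroxo before iodo.
The complex ion is anionic, so titanium takes the -ate form titanate(III).

lithium bis(acetylacetonato)hydroxoiodotitanate(III)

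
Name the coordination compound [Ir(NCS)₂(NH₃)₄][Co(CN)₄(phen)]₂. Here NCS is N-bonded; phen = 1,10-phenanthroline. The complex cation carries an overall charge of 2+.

tetraamminediisothiocyanatoiridium(IV) tetracyano(1,10-phenanthroline)cobaltate(III)

Both ions are complex: the cation is named first with the plain metal name, the anion second with the -ate form; each ion's ligands are alphabetised independently.
The complex cation is given as 2+; its ligand charges sum to -2, so Ir = +4.
With 2 anions per cation, each anion must be 2/2 = 1−.
Anion: ligand charges sum to -4; for the ion to be 1−, Co = +3.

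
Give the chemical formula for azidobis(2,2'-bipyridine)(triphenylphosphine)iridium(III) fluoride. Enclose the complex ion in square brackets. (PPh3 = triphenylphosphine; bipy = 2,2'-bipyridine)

Ligands: 1 triphenylphosphine (PPh3, neutral), 2 2,2'-bipyridine (bipy, neutral), 1 azido (N3, -1). Ligand charge sum = -1.
With Ir in oxidation state +3, the complex ion is [Ir...]^2+.
Charge balance with fluoride (-1) requires 1 complex ion per 2 fluoride.

[Ir(bipy)2(N3)(PPh3)]F2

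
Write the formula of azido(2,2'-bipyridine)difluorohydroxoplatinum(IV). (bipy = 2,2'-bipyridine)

[Pt(bipy)F2(N3)(OH)]

Ligands: 1 azido (N3, -1), 1 hydroxo (OH, -1), 1 2,2'-bipyridine (bipy, neutral), 2 fluoro (F, -1). Ligand charge sum = -4.
With Pt in oxidation state +4, the complex ion is [Pt...].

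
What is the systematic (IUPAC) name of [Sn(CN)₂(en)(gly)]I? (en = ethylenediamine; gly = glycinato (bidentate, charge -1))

dicyano(ethylenediamine)(glycinato)tin(IV) iodide

The 1 iodide counter-ion carries a total charge of -1, so each complex ion is 1+.
Ligand charges: 2×cyano (-1 each), 1×ethylenediamine (neutral), 1×glycinato (-1 each); total -3. So Sn + (-3) = 1+, giving Sn = +4.
Ligands are named alphabetically: cyano before ethylenediamine before glycinato.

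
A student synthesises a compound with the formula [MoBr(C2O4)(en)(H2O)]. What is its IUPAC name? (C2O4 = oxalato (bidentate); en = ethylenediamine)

There is no counter-ion, so the complex is neutral overall.
Ligand charges: 1×oxalato (-2 each), 1×ethylenediamine (neutral), 1×bromo (-1 each), 1×aqua (neutral); total -3. So Mo + (-3) = 0, giving Mo = +3.
Ligands are named alphabetically: aqua before bromo before ethylenediamine before oxalato.

aquabromo(ethylenediamine)oxalatomolybdenum(III)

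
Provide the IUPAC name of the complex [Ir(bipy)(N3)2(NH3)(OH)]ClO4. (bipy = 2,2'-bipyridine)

The 1 perchlorate counter-ion carries a total charge of -1, so each complex ion is 1+.
Ligand charges: 1×hydroxo (-1 each), 1×2,2'-bipyridine (neutral), 1×ammine (neutral), 2×azido (-1 each); total -3. So Ir + (-3) = 1+, giving Ir = +4.
Ligands are named alphabetically: ammine before azido before bipyridine before hydroxo.

amminediazido(2,2'-bipyridine)hydroxoiridium(IV) perchlorate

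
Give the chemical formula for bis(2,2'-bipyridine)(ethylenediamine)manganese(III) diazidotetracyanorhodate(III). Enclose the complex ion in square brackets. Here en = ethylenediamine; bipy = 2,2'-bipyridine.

Cation [Mn…]: ligand charges 0, Mn(III) ⇒ ion charge 3+.
Anion [Rh…]: ligand charges -6, Rh(III) ⇒ ion charge 3−.
One 3+ cation balances one 3− anion.

[Mn(bipy)2(en)][Rh(CN)4(N3)2]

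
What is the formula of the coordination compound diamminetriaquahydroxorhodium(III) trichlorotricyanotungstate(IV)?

Cation [Rh…]: ligand charges -1, Rh(III) ⇒ ion charge 2+.
Anion [W…]: ligand charges -6, W(IV) ⇒ ion charge 2−.
One 2+ cation balances one 2− anion.

[Rh(H2O)3(NH3)2(OH)][WCl3(CN)3]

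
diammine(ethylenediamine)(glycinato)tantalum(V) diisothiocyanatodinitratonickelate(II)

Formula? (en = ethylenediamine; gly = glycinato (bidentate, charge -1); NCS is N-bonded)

Cation [Ta…]: ligand charges -1, Ta(V) ⇒ ion charge 4+.
Anion [Ni…]: ligand charges -4, Ni(II) ⇒ ion charge 2−.

[Ta(en)(gly)(NH3)2][Ni(NCS)2(NO3)2]2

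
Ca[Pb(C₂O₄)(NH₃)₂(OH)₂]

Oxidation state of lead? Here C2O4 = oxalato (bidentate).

+2

1 calcium outside the brackets (+2 each) → the complex ion is 2−.
Ligand charges: 1×C2O4 = -2; 2×OH = -2; 2×NH3 neutral; sum -4.
Pb + (-4) = 2− ⇒ Pb is +2.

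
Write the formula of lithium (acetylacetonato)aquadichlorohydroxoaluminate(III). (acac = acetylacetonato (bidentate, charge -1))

Ligands: 1 hydroxo (OH, -1), 1 aqua (H2O, neutral), 2 chloro (Cl, -1), 1 acetylacetonato (acac, -1). Ligand charge sum = -4.
With Al in oxidation state +3, the complex ion is [Al...]^1−.
Charge balance with lithium (+1) requires 1 complex ion per 1 lithium.

Li[Al(acac)Cl2(H2O)(OH)]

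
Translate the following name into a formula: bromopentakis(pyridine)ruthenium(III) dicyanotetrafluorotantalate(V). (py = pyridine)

[RuBr(py)5][Ta(CN)2F4]2

Cation [Ru…]: ligand charges -1, Ru(III) ⇒ ion charge 2+.
Anion [Ta…]: ligand charges -6, Ta(V) ⇒ ion charge 1−.
One 2+ cation requires 2 of the 1− anion.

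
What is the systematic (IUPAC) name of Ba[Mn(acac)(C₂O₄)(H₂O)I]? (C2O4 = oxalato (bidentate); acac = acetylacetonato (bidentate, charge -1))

The 1 barium counter-ion carries a total charge of +2, so each complex ion is 2−.
Ligand charges: 1×aqua (neutral), 1×iodo (-1 each), 1×oxalato (-2 each), 1×acetylacetonato (-1 each); total -4. So Mn + (-4) = 2−, giving Mn = +2.
The complex ion is anionic, so manganese takes the -ate form manganate(II).

barium (acetylacetonato)aquaiodooxalatomanganate(II)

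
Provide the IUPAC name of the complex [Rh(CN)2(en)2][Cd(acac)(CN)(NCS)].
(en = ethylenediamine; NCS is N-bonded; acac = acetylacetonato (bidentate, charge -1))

Both ions are complex: the cation is named first with the plain metal name, the anion second with the -ate form; each ion's ligands are alphabetised independently.
Cadmium is always +2 in its complexes; the anion's ligand charges sum to -3, so the complex anion is 1−.
A 1:1 salt means the cation carries the equal and opposite charge, 1+.
Cation: ligand charges sum to -2; for the ion to be 1+, Rh = +3.

dicyanobis(ethylenediamine)rhodium(III) (acetylacetonato)cyanoisothiocyanatocadmate(II)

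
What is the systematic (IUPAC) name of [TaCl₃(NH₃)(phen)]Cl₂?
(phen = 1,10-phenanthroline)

amminetrichloro(1,10-phenanthroline)tantalum(V) chloride

The 2 chloride counter-ions carry a total charge of -2, so each complex ion is 2+.
Ligand charges: 1×1,10-phenanthroline (neutral), 3×chloro (-1 each), 1×ammine (neutral); total -3. So Ta + (-3) = 2+, giving Ta = +5.
Ligands are named alphabetically: ammine before chloro before phenanthroline.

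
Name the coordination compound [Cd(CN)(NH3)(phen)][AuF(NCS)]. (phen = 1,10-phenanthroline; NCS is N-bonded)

Both ions are complex: the cation is named first with the plain metal name, the anion second with the -ate form; each ion's ligands are alphabetised independently.
Cadmium is always +2 in its complexes; the cation's ligand charges sum to -1, so the complex cation is 1+.
A 1:1 salt means the anion carries the equal and opposite charge, 1−.
Anion: ligand charges sum to -2; for the ion to be 1−, Au = +1.

amminecyano(1,10-phenanthroline)cadmium(II) fluoroisothiocyanatoaurate(I)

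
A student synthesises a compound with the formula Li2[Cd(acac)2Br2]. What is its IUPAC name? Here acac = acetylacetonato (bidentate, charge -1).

lithium bis(acetylacetonato)dibromocadmate(II)

The 2 lithium counter-ions carry a total charge of +2, so each complex ion is 2−.
Ligand charges: 2×bromo (-1 each), 2×acetylacetonato (-1 each); total -4. So Cd + (-4) = 2−, giving Cd = +2.
The complex ion is anionic, so cadmium takes the -ate form cadmate(II).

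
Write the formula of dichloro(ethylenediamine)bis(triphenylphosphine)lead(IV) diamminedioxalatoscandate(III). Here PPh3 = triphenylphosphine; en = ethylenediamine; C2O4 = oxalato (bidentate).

[PbCl2(en)(PPh3)2][Sc(C2O4)2(NH3)2]2

Cation [Pb…]: ligand charges -2, Pb(IV) ⇒ ion charge 2+.
Anion [Sc…]: ligand charges -4, Sc(III) ⇒ ion charge 1−.
One 2+ cation requires 2 of the 1− anion.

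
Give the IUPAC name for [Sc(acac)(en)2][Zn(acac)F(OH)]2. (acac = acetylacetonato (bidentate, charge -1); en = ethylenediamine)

(acetylacetonato)bis(ethylenediamine)scandium(III) (acetylacetonato)fluorohydroxozincate(II)

Both ions are complex: the cation is named first with the plain metal name, the anion second with the -ate form; each ion's ligands are alphabetised independently.
Scandium is always +3 in its complexes; the cation's ligand charges sum to -1, so the complex cation is 2+.
With 2 anions per cation, each anion must be 2/2 = 1−.
Anion: ligand charges sum to -3; for the ion to be 1−, Zn = +2.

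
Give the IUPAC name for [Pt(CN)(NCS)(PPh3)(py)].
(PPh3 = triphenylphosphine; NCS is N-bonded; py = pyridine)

cyanoisothiocyanato(pyridine)(triphenylphosphine)platinum(II)

There is no counter-ion, so the complex is neutral overall.
Ligand charges: 1×triphenylphosphine (neutral), 1×isothiocyanato (-1 each), 1×pyridine (neutral), 1×cyano (-1 each); total -2. So Pt + (-2) = 0, giving Pt = +2.
Ligands are named alphabetically: cyano before isothiocyanato before pyridine before triphenylphosphine.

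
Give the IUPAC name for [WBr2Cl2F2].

dibromodichlorodifluorotungsten(VI)

There is no counter-ion, so the complex is neutral overall.
Ligand charges: 2×fluoro (-1 each), 2×bromo (-1 each), 2×chloro (-1 each); total -6. So W + (-6) = 0, giving W = +6.
Ligands are named alphabetically: bromo before chloro before fluoro.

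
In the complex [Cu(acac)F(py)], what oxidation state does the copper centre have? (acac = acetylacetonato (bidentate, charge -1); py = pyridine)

No counter-ion: the bracketed complex is neutral.
Ligand charges: 1×acac = -1; 1×F = -1; 1×py neutral; sum -2.
Cu + (-2) = 0 ⇒ Cu is +2.

+2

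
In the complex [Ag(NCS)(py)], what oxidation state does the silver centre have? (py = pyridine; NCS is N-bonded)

+1

No counter-ion: the bracketed complex is neutral.
Ligand charges: 1×py neutral; 1×NCS = -1; sum -1.
Ag + (-1) = 0 ⇒ Ag is +1.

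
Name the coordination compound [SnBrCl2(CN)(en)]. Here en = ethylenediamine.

There is no counter-ion, so the complex is neutral overall.
Ligand charges: 1×bromo (-1 each), 2×chloro (-1 each), 1×ethylenediamine (neutral), 1×cyano (-1 each); total -4. So Sn + (-4) = 0, giving Sn = +4.
Ligands are named alphabetically: bromo before chloro before cyano before ethylenediamine.

bromodichlorocyano(ethylenediamine)tin(IV)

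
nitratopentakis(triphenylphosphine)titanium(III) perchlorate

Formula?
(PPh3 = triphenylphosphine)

Ligands: 1 nitrato (NO3, -1), 5 triphenylphosphine (PPh3, neutral). Ligand charge sum = -1.
Charge balance with perchlorate (-1) requires 1 complex ion per 2 perchlorate.

[Ti(NO3)(PPh3)5](ClO4)2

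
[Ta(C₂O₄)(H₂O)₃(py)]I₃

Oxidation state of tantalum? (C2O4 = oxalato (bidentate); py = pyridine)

3 iodide outside the brackets (-1 each) → the complex ion is 3+.
Ligand charges: 1×C2O4 = -2; 1×py neutral; 3×H2O neutral; sum -2.
Ta + (-2) = 3+ ⇒ Ta is +5.

+5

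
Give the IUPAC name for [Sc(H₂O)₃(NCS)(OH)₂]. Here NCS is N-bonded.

There is no counter-ion, so the complex is neutral overall.
Ligand charges: 2×hydroxo (-1 each), 3×aqua (neutral), 1×isothiocyanato (-1 each); total -3. So Sc + (-3) = 0, giving Sc = +3.
Ligands are named alphabetically: aqua before hydroxo before isothiocyanato.

triaquadihydroxoisothiocyanatoscandium(III)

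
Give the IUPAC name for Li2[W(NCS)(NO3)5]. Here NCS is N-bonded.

lithium isothiocyanatopentanitratotungstate(IV)

The 2 lithium counter-ions carry a total charge of +2, so each complex ion is 2−.
Ligand charges: 5×nitrato (-1 each), 1×isothiocyanato (-1 each); total -6. So W + (-6) = 2−, giving W = +4.
Ligands are named alphabetically: isothiocyanato before nitrato.
The complex ion is anionic, so tungsten takes the -ate form tungstate(IV).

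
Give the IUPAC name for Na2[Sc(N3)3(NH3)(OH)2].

The 2 sodium counter-ions carry a total charge of +2, so each complex ion is 2−.
Ligand charges: 2×hydroxo (-1 each), 3×azido (-1 each), 1×ammine (neutral); total -5. So Sc + (-5) = 2−, giving Sc = +3.
Ligands are named alphabetically: ammine before azido before hydroxo.
The complex ion is anionic, so scandium takes the -ate form scandate(III).

sodium amminetriazidodihydroxoscandate(III)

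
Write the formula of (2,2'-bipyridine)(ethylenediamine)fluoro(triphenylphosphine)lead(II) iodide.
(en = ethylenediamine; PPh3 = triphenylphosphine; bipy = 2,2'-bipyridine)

[Pb(bipy)(en)F(PPh3)]I

Ligands: 1 ethylenediamine (en, neutral), 1 triphenylphosphine (PPh3, neutral), 1 fluoro (F, -1), 1 2,2'-bipyridine (bipy, neutral). Ligand charge sum = -1.
Charge balance with iodide (-1) requires 1 complex ion per 1 iodide.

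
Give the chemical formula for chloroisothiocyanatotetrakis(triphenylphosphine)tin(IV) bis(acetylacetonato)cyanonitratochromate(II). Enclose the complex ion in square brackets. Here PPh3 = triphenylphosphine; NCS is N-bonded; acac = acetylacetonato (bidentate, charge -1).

Cation [Sn…]: ligand charges -2, Sn(IV) ⇒ ion charge 2+.
Anion [Cr…]: ligand charges -4, Cr(II) ⇒ ion charge 2−.
One 2+ cation balances one 2− anion.

[SnCl(NCS)(PPh3)4][Cr(acac)2(CN)(NO3)]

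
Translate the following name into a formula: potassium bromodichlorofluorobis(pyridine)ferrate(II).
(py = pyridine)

K2[FeBrCl2F(py)2]

Ligands: 1 fluoro (F, -1), 2 chloro (Cl, -1), 1 bromo (Br, -1), 2 pyridine (py, neutral). Ligand charge sum = -4.
Charge balance with potassium (+1) requires 1 complex ion per 2 potassium.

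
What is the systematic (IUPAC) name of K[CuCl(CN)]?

The 1 potassium counter-ion carries a total charge of +1, so each complex ion is 1−.
Ligand charges: 1×cyano (-1 each), 1×chloro (-1 each); total -2. So Cu + (-2) = 1−, giving Cu = +1.
The complex ion is anionic, so copper takes the -ate form cuprate(I).

potassium chlorocyanocuprate(I)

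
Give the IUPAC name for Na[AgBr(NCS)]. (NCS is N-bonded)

sodium bromoisothiocyanatoargentate(I)

The 1 sodium counter-ion carries a total charge of +1, so each complex ion is 1−.
Ligand charges: 1×isothiocyanato (-1 each), 1×bromo (-1 each); total -2. So Ag + (-2) = 1−, giving Ag = +1.
The complex ion is anionic, so silver takes the -ate form argentate(I).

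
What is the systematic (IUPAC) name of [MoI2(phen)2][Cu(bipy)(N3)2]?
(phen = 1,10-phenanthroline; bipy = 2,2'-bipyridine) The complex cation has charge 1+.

Both ions are complex: the cation is named first with the plain metal name, the anion second with the -ate form; each ion's ligands are alphabetised independently.
The complex cation is given as 1+; its ligand charges sum to -2, so Mo = +3.
A 1:1 salt means the anion carries the equal and opposite charge, 1−.
Anion: ligand charges sum to -2; for the ion to be 1−, Cu = +1.

diiodobis(1,10-phenanthroline)molybdenum(III) diazido(2,2'-bipyridine)cuprate(I)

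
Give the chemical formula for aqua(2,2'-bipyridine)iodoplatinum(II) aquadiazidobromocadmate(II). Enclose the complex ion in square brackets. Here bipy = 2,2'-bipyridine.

[Pt(bipy)(H2O)I][CdBr(H2O)(N3)2]

Cation [Pt…]: ligand charges -1, Pt(II) ⇒ ion charge 1+.
Anion [Cd…]: ligand charges -3, Cd(II) ⇒ ion charge 1−.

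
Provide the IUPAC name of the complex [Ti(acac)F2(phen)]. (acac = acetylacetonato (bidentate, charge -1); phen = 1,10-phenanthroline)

There is no counter-ion, so the complex is neutral overall.
Ligand charges: 1×acetylacetonato (-1 each), 1×1,10-phenanthroline (neutral), 2×fluoro (-1 each); total -3. So Ti + (-3) = 0, giving Ti = +3.
Ligands are named alphabetically: acetylacetonato before fluoro before phenanthroline.

(acetylacetonato)difluoro(1,10-phenanthroline)titanium(III)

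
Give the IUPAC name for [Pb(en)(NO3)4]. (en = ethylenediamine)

There is no counter-ion, so the complex is neutral overall.
Ligand charges: 4×nitrato (-1 each), 1×ethylenediamine (neutral); total -4. So Pb + (-4) = 0, giving Pb = +4.
Ligands are named alphabetically: ethylenediamine before nitrato.

(ethylenediamine)tetranitratolead(IV)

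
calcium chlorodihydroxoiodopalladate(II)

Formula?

Ca[PdClI(OH)2]

Ligands: 1 chloro (Cl, -1), 1 iodo (I, -1), 2 hydroxo (OH, -1). Ligand charge sum = -4.
With Pd in oxidation state +2, the complex ion is [Pd...]^2−.
Charge balance with calcium (+2) requires 1 complex ion per 1 calcium.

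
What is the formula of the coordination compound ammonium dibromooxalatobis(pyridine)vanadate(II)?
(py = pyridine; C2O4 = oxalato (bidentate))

Ligands: 2 pyridine (py, neutral), 2 bromo (Br, -1), 1 oxalato (C2O4, -2). Ligand charge sum = -4.
With V in oxidation state +2, the complex ion is [V...]^2−.
Charge balance with ammonium (+1) requires 1 complex ion per 2 ammonium.

(NH4)2[VBr2(C2O4)(py)2]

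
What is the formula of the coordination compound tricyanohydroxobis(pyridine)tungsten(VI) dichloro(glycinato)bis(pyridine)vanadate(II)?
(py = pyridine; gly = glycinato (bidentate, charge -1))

[W(CN)3(OH)(py)2][VCl2(gly)(py)2]2

Cation [W…]: ligand charges -4, W(VI) ⇒ ion charge 2+.
Anion [V…]: ligand charges -3, V(II) ⇒ ion charge 1−.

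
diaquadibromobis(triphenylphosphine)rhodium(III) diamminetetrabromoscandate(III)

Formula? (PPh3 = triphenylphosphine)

[RhBr2(H2O)2(PPh3)2][ScBr4(NH3)2]

Cation [Rh…]: ligand charges -2, Rh(III) ⇒ ion charge 1+.
Anion [Sc…]: ligand charges -4, Sc(III) ⇒ ion charge 1−.
One 1+ cation balances one 1− anion.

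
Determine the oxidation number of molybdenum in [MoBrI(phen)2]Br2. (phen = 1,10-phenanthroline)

+4

2 bromide outside the brackets (-1 each) → the complex ion is 2+.
Ligand charges: 2×phen neutral; 1×Br = -1; 1×I = -1; sum -2.
Mo + (-2) = 2+ ⇒ Mo is +4.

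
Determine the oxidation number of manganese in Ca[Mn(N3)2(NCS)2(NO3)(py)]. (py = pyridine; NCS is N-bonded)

+3

1 calcium outside the brackets (+2 each) → the complex ion is 2−.
Ligand charges: 1×py neutral; 1×NO3 = -1; 2×N3 = -2; 2×NCS = -2; sum -5.
Mn + (-5) = 2− ⇒ Mn is +3.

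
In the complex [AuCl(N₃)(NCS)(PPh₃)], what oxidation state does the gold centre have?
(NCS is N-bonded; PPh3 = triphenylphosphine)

No counter-ion: the bracketed complex is neutral.
Ligand charges: 1×Cl = -1; 1×N3 = -1; 1×NCS = -1; 1×PPh3 neutral; sum -3.
Au + (-3) = 0 ⇒ Au is +3.

+3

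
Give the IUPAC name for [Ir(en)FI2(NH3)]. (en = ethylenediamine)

There is no counter-ion, so the complex is neutral overall.
Ligand charges: 1×ethylenediamine (neutral), 1×ammine (neutral), 1×fluoro (-1 each), 2×iodo (-1 each); total -3. So Ir + (-3) = 0, giving Ir = +3.
Ligands are named alphabetically: ammine before ethylenediamine before fluoro before iodo.

ammine(ethylenediamine)fluorodiiodoiridium(III)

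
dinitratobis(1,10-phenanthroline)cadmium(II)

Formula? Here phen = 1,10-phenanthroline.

Ligands: 2 1,10-phenanthroline (phen, neutral), 2 nitrato (NO3, -1). Ligand charge sum = -2.
With Cd in oxidation state +2, the complex ion is [Cd...].

[Cd(NO3)2(phen)2]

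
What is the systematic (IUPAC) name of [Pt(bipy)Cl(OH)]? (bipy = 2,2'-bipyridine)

There is no counter-ion, so the complex is neutral overall.
Ligand charges: 1×chloro (-1 each), 1×2,2'-bipyridine (neutral), 1×hydroxo (-1 each); total -2. So Pt + (-2) = 0, giving Pt = +2.
Ligands are named alphabetically: bipyridine before chloro before hydroxo.

(2,2'-bipyridine)chlorohydroxoplatinum(II)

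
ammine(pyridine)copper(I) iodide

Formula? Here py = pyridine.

[Cu(NH3)(py)]I

Ligands: 1 ammine (NH3, neutral), 1 pyridine (py, neutral). Ligand charge sum = 0.
Charge balance with iodide (-1) requires 1 complex ion per 1 iodide.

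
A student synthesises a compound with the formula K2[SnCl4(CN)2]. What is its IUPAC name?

potassium tetrachlorodicyanostannate(IV)

The 2 potassium counter-ions carry a total charge of +2, so each complex ion is 2−.
Ligand charges: 4×chloro (-1 each), 2×cyano (-1 each); total -6. So Sn + (-6) = 2−, giving Sn = +4.
Ligands are named alphabetically: chloro before cyano.
The complex ion is anionic, so tin takes the -ate form stannate(IV).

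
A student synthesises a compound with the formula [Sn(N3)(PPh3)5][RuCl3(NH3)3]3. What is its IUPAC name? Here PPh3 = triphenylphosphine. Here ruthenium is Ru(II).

Ru is given as +2; the anion's ligand charges sum to -3, so the complex anion is 1−.
With 3 anions per cation, the cation must be 3×1 = 3+.
Cation: ligand charges sum to -1; for the ion to be 3+, Sn = +4.

azidopentakis(triphenylphosphine)tin(IV) triamminetrichlororuthenate(II)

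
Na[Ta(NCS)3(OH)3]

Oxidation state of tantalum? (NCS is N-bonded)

+5

1 sodium outside the brackets (+1 each) → the complex ion is 1−.
Ligand charges: 3×OH = -3; 3×NCS = -3; sum -6.
Ta + (-6) = 1− ⇒ Ta is +5.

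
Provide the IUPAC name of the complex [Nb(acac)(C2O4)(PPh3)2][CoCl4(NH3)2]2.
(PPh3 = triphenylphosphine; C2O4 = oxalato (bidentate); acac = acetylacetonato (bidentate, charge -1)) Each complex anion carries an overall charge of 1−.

Both ions are complex: the cation is named first with the plain metal name, the anion second with the -ate form; each ion's ligands are alphabetised independently.
The complex anion is given as 1−; its ligand charges sum to -4, so Co = +3.
With 2 anions per cation, the cation must be 2×1 = 2+.
Cation: ligand charges sum to -3; for the ion to be 2+, Nb = +5.

(acetylacetonato)oxalatobis(triphenylphosphine)niobium(V) diamminetetrachlorocobaltate(III)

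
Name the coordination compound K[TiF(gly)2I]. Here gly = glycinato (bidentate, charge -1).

potassium fluorobis(glycinato)iodotitanate(III)

The 1 potassium counter-ion carries a total charge of +1, so each complex ion is 1−.
Ligand charges: 1×fluoro (-1 each), 2×glycinato (-1 each), 1×iodo (-1 each); total -4. So Ti + (-4) = 1−, giving Ti = +3.
Ligands are named alphabetically: fluoro before glycinato before iodo.
The complex ion is anionic, so titanium takes the -ate form titanate(III).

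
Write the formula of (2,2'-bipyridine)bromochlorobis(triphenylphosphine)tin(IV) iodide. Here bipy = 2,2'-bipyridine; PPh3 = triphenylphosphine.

[Sn(bipy)BrCl(PPh3)2]I2

Ligands: 1 bromo (Br, -1), 1 2,2'-bipyridine (bipy, neutral), 1 chloro (Cl, -1), 2 triphenylphosphine (PPh3, neutral). Ligand charge sum = -2.
With Sn in oxidation state +4, the complex ion is [Sn...]^2+.
Charge balance with iodide (-1) requires 1 complex ion per 2 iodide.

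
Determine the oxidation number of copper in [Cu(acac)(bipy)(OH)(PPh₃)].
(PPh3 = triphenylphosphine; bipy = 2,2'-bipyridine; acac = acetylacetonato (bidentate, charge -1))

+2

No counter-ion: the bracketed complex is neutral.
Ligand charges: 1×PPh3 neutral; 1×OH = -1; 1×bipy neutral; 1×acac = -1; sum -2.
Cu + (-2) = 0 ⇒ Cu is +2.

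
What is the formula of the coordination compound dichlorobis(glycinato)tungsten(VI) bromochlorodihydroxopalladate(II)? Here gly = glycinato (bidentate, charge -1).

Cation [W…]: ligand charges -4, W(VI) ⇒ ion charge 2+.
Anion [Pd…]: ligand charges -4, Pd(II) ⇒ ion charge 2−.

[WCl2(gly)2][PdBrCl(OH)2]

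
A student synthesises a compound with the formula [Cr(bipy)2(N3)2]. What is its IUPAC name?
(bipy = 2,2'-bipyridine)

There is no counter-ion, so the complex is neutral overall.
Ligand charges: 2×azido (-1 each), 2×2,2'-bipyridine (neutral); total -2. So Cr + (-2) = 0, giving Cr = +2.
Ligands are named alphabetically: azido before bipyridine.

diazidobis(2,2'-bipyridine)chromium(II)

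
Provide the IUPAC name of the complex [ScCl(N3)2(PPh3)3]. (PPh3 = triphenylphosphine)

diazidochlorotris(triphenylphosphine)scandium(III)

There is no counter-ion, so the complex is neutral overall.
Ligand charges: 2×azido (-1 each), 1×chloro (-1 each), 3×triphenylphosphine (neutral); total -3. So Sc + (-3) = 0, giving Sc = +3.
Ligands are named alphabetically: azido before chloro before triphenylphosphine.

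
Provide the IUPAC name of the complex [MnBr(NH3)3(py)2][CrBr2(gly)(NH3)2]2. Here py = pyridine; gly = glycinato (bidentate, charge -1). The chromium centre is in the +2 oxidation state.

Both ions are complex: the cation is named first with the plain metal name, the anion second with the -ate form; each ion's ligands are alphabetised independently.
Cr is given as +2; the anion's ligand charges sum to -3, so the complex anion is 1−.
With 2 anions per cation, the cation must be 2×1 = 2+.
Cation: ligand charges sum to -1; for the ion to be 2+, Mn = +3.

triamminebromobis(pyridine)manganese(III) diamminedibromo(glycinato)chromate(II)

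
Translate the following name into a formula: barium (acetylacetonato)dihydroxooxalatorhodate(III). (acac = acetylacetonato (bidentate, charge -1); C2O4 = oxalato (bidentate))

Ba[Rh(acac)(C2O4)(OH)2]

Ligands: 2 hydroxo (OH, -1), 1 acetylacetonato (acac, -1), 1 oxalato (C2O4, -2). Ligand charge sum = -5.
With Rh in oxidation state +3, the complex ion is [Rh...]^2−.
Charge balance with barium (+2) requires 1 complex ion per 1 barium.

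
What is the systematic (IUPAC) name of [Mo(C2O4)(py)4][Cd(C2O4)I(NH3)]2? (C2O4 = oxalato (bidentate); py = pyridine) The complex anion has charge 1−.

Both ions are complex: the cation is named first with the plain metal name, the anion second with the -ate form; each ion's ligands are alphabetised independently.
The complex anion is given as 1−; its ligand charges sum to -3, so Cd = +2.
With 2 anions per cation, the cation must be 2×1 = 2+.
Cation: ligand charges sum to -2; for the ion to be 2+, Mo = +4.

oxalatotetrakis(pyridine)molybdenum(IV) ammineiodooxalatocadmate(II)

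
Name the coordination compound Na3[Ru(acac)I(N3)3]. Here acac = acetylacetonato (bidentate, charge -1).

sodium (acetylacetonato)triazidoiodoruthenate(II)

The 3 sodium counter-ions carry a total charge of +3, so each complex ion is 3−.
Ligand charges: 1×iodo (-1 each), 3×azido (-1 each), 1×acetylacetonato (-1 each); total -5. So Ru + (-5) = 3−, giving Ru = +2.
Ligands are named alphabetically: acetylacetonato before azido before iodo.
The complex ion is anionic, so ruthenium takes the -ate form ruthenate(II).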